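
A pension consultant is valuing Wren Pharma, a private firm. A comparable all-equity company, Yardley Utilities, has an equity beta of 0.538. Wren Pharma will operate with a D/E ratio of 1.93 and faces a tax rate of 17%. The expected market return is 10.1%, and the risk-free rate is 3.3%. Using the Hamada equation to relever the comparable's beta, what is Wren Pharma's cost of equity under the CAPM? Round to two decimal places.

12.82%

β_L = β_U × [1 + (1 − t)(D/E)] = 0.538 × [1 + (1 − 0.17) × 1.93]
    = 0.538 × [1 + 0.83 × 1.93] = 0.538 × 2.6019 = 1.3998
MRP = 10.1% − 3.3% = 6.80%
E(R) = R_f + β_L × MRP = 3.3% + 1.3998 × 6.8% = 12.82%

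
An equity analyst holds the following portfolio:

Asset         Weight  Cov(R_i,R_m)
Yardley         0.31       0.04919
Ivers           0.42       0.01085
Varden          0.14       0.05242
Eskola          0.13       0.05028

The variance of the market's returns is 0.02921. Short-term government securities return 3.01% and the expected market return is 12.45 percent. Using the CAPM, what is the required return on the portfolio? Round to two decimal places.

β_Yardley = 0.04919 / 0.02921 = 1.6840
β_Ivers = 0.01085 / 0.02921 = 0.3714
β_Varden = 0.05242 / 0.02921 = 1.7946
β_Eskola = 0.05028 / 0.02921 = 1.7213
β_P = Σ w_i β_i = 0.31×1.6840 + 0.42×0.3714 + 0.14×1.7946 + 0.13×1.7213 = 1.1530
MRP = 12.45% − 3.01% = 9.44%
E(R_P) = R_f + β_P × MRP = 3.01% + 1.1530 × 9.44% = 13.89%

13.89%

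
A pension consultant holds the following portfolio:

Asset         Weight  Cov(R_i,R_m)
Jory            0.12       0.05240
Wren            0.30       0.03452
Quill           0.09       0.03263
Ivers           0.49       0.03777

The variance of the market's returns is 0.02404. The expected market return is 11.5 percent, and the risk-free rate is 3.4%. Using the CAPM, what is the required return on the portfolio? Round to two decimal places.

β_Jory = 0.05240 / 0.02404 = 2.1797
β_Wren = 0.03452 / 0.02404 = 1.4359
β_Quill = 0.03263 / 0.02404 = 1.3573
β_Ivers = 0.03777 / 0.02404 = 1.5711
β_P = Σ w_i β_i = 0.12×2.1797 + 0.30×1.4359 + 0.09×1.3573 + 0.49×1.5711 = 1.5843
MRP = 11.5% − 3.4% = 8.10%
E(R_P) = R_f + β_P × MRP = 3.4% + 1.5843 × 8.1% = 16.23%

16.23%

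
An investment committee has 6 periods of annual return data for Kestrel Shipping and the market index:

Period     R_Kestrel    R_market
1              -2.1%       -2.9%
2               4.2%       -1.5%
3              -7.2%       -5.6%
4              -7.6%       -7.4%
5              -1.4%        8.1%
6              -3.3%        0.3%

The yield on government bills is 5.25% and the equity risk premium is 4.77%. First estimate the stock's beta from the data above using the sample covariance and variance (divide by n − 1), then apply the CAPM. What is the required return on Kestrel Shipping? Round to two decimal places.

7.10%

Mean R_i = (-2.1 + 4.2 − 7.2 − 7.6 − 1.4 − 3.3) / 6 = -2.9000%
Mean R_m = (-2.9 − 1.5 − 5.6 − 7.4 + 8.1 + 0.3) / 6 = -1.5000%
Σ(R_i − R̄_i)(R_m − R̄_m) = 57.9200  ⇒  Cov = 57.9200 / 5 = 11.5840
Σ(R_m − R̄_m)² = 148.9800  ⇒  Var(R_m) = 148.9800 / 5 = 29.7960
β = Cov / Var(R_m) = 11.5840 / 29.7960 = 0.3888
E(R) = R_f + β × MRP = 5.25% + 0.3888 × 4.77% = 7.10%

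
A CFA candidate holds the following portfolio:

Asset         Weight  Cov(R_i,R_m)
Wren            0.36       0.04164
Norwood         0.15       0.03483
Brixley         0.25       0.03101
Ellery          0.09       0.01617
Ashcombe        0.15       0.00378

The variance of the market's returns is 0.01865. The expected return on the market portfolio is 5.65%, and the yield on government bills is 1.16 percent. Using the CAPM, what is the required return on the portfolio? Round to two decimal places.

β_Wren = 0.04164 / 0.01865 = 2.2327
β_Norwood = 0.03483 / 0.01865 = 1.8676
β_Brixley = 0.03101 / 0.01865 = 1.6627
β_Ellery = 0.01617 / 0.01865 = 0.8670
β_Ashcombe = 0.00378 / 0.01865 = 0.2027
β_P = Σ w_i β_i = 0.36×2.2327 + 0.15×1.8676 + 0.25×1.6627 + 0.09×0.8670 + 0.15×0.2027 = 1.6080
MRP = 5.65% − 1.16% = 4.49%
E(R_P) = R_f + β_P × MRP = 1.16% + 1.6080 × 4.49% = 8.38%

8.38%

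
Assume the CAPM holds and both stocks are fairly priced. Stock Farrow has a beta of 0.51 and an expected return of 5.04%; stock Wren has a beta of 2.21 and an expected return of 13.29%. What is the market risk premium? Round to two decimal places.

Both satisfy E(R) = R_f + β·MRP, so the slope of the SML is
MRP = (13.29% − 5.04%) / (2.21 − 0.51) = 8.25% / 1.70 = 4.8529%

4.85%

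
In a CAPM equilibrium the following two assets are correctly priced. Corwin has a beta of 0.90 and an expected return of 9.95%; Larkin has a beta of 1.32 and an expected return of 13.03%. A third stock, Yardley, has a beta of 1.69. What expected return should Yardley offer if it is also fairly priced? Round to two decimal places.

15.74%

MRP (SML slope) = (13.03% − 9.95%) / (1.32 − 0.90) = 3.08% / 0.42 = 7.3333%
R_f (intercept) = 9.95% − 0.90 × 7.3333% = 3.3500%
E(R_Yardley) = R_f + β × MRP = 3.3500% + 1.69 × 7.3333% = 15.74%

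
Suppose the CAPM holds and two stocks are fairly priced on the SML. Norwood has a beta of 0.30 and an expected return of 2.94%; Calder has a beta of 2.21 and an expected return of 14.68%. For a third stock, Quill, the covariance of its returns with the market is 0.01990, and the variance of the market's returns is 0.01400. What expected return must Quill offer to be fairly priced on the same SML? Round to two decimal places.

9.83%

MRP = (14.68% − 2.94%) / (2.21 − 0.30) = 6.1466%
R_f = 2.94% − 0.30 × 6.1466% = 1.0960%
β_Quill = Cov / Var(R_m) = 0.01990 / 0.01400 = 1.4214
E(R_Quill) = R_f + β × MRP = 1.0960% + 1.4214 × 6.1466% = 9.83%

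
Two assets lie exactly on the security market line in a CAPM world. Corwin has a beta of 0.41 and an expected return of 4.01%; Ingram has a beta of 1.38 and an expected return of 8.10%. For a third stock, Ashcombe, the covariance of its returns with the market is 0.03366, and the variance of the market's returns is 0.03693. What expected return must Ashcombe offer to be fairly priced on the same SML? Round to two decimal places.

MRP = (8.10% − 4.01%) / (1.38 − 0.41) = 4.2165%
R_f = 4.01% − 0.41 × 4.2165% = 2.2812%
β_Ashcombe = Cov / Var(R_m) = 0.03366 / 0.03693 = 0.9115
E(R_Ashcombe) = R_f + β × MRP = 2.2812% + 0.9115 × 4.2165% = 6.12%

6.12%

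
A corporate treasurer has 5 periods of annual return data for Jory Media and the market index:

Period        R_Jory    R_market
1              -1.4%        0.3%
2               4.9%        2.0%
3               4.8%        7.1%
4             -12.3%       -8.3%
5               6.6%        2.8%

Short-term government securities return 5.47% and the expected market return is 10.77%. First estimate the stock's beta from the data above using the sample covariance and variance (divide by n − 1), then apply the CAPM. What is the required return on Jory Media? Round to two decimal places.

Mean R_i = (-1.4 + 4.9 + 4.8 − 12.3 + 6.6) / 5 = 0.5200%
Mean R_m = (0.3 + 2.0 + 7.1 − 8.3 + 2.8) / 5 = 0.7800%
Σ(R_i − R̄_i)(R_m − R̄_m) = 162.0020  ⇒  Cov = 162.0020 / 4 = 40.5005
Σ(R_m − R̄_m)² = 128.1880  ⇒  Var(R_m) = 128.1880 / 4 = 32.0470
β = Cov / Var(R_m) = 40.5005 / 32.0470 = 1.2638
MRP = 10.77% − 5.47% = 5.30%
E(R) = R_f + β × MRP = 5.47% + 1.2638 × 5.30% = 12.17%

12.17%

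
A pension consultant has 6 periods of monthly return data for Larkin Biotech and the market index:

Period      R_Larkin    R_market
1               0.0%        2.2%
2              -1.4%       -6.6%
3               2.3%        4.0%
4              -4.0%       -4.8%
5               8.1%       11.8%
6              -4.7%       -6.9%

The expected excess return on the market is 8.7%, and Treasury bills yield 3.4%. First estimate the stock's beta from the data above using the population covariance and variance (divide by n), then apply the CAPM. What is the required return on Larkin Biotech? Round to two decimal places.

Mean R_i = (0.0 − 1.4 + 2.3 − 4.0 + 8.1 − 4.7) / 6 = 0.0500%
Mean R_m = (2.2 − 6.6 + 4.0 − 4.8 + 11.8 − 6.9) / 6 = -0.0500%
Σ(R_i − R̄_i)(R_m − R̄_m) = 165.6650  ⇒  Cov = 165.6650 / 6 = 27.6108
Σ(R_m − R̄_m)² = 274.2750  ⇒  Var(R_m) = 274.2750 / 6 = 45.7125
β = Cov / Var(R_m) = 27.6108 / 45.7125 = 0.6040
E(R) = R_f + β × MRP = 3.4% + 0.6040 × 8.7% = 8.65%

8.65%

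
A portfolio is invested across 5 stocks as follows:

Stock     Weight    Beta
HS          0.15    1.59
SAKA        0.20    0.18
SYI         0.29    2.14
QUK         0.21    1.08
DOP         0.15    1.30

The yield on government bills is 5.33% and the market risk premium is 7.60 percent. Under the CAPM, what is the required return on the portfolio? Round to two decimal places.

15.34%

β_P = Σ w_i β_i = 0.15×1.59 + 0.20×0.18 + 0.29×2.14 + 0.21×1.08 + 0.15×1.30 = 1.3169
E(R_P) = R_f + β_P × MRP = 5.33% + 1.3169 × 7.60% = 15.34%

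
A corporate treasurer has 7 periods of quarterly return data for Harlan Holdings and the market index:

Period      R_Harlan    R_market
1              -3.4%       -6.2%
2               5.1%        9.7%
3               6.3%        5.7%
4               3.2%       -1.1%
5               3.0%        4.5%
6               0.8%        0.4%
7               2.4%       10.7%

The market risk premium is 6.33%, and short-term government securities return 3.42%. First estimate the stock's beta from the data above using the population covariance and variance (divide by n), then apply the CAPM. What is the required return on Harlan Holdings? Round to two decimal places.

5.81%

Mean R_i = (-3.4 + 5.1 + 6.3 + 3.2 + 3.0 + 0.8 + 2.4) / 7 = 2.4857%
Mean R_m = (-6.2 + 9.7 + 5.7 − 1.1 + 4.5 + 0.4 + 10.7) / 7 = 3.3857%
Σ(R_i − R̄_i)(R_m − R̄_m) = 83.5286  ⇒  Cov = 83.5286 / 7 = 11.9327
Σ(R_m − R̄_m)² = 220.8886  ⇒  Var(R_m) = 220.8886 / 7 = 31.5555
β = Cov / Var(R_m) = 11.9327 / 31.5555 = 0.3781
E(R) = R_f + β × MRP = 3.42% + 0.3781 × 6.33% = 5.81%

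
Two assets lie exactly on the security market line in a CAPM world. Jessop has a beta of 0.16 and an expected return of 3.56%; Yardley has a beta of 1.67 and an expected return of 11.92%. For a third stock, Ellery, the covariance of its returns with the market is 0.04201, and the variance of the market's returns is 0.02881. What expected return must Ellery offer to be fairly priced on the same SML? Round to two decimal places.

MRP = (11.92% − 3.56%) / (1.67 − 0.16) = 5.5364%
R_f = 3.56% − 0.16 × 5.5364% = 2.6742%
β_Ellery = Cov / Var(R_m) = 0.04201 / 0.02881 = 1.4582
E(R_Ellery) = R_f + β × MRP = 2.6742% + 1.4582 × 5.5364% = 10.75%

10.75%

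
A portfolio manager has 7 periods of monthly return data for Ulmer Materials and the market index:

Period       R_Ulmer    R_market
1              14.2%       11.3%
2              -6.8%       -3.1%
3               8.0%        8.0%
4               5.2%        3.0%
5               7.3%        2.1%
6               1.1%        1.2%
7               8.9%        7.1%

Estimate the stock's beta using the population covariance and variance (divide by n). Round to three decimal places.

1.278

Mean R_i = (14.2 − 6.8 + 8.0 + 5.2 + 7.3 + 1.1 + 8.9) / 7 = 5.4143%
Mean R_m = (11.3 − 3.1 + 8.0 + 3.0 + 2.1 + 1.2 + 7.1) / 7 = 4.2286%
Σ(R_i − R̄_i)(R_m − R̄_m) = 180.7171  ⇒  Cov = 180.7171 / 7 = 25.8167
Σ(R_m − R̄_m)² = 141.3943  ⇒  Var(R_m) = 141.3943 / 7 = 20.1992
β = Cov / Var(R_m) = 25.8167 / 20.1992 = 1.2781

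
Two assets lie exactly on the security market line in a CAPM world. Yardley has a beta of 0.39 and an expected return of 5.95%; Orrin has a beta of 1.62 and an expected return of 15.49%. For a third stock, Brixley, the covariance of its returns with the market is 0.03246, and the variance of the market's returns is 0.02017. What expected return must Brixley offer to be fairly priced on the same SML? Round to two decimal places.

MRP = (15.49% − 5.95%) / (1.62 − 0.39) = 7.7561%
R_f = 5.95% − 0.39 × 7.7561% = 2.9251%
β_Brixley = Cov / Var(R_m) = 0.03246 / 0.02017 = 1.6093
E(R_Brixley) = R_f + β × MRP = 2.9251% + 1.6093 × 7.7561% = 15.41%

15.41%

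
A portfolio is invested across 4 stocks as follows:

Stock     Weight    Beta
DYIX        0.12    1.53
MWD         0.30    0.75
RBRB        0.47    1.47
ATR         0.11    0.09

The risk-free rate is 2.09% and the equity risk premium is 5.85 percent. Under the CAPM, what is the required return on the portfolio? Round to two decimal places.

β_P = Σ w_i β_i = 0.12×1.53 + 0.30×0.75 + 0.47×1.47 + 0.11×0.09 = 1.1094
E(R_P) = R_f + β_P × MRP = 2.09% + 1.1094 × 5.85% = 8.58%

8.58%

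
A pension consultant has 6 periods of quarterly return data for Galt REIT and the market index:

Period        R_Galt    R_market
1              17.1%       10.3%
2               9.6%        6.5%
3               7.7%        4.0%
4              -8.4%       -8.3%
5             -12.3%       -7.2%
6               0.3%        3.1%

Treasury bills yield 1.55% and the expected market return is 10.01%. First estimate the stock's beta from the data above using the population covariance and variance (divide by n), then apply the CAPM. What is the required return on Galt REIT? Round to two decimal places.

13.78%

Mean R_i = (17.1 + 9.6 + 7.7 − 8.4 − 12.3 + 0.3) / 6 = 2.3333%
Mean R_m = (10.3 + 6.5 + 4.0 − 8.3 − 7.2 + 3.1) / 6 = 1.4000%
Σ(R_i − R̄_i)(R_m − R̄_m) = 408.9400  ⇒  Cov = 408.9400 / 6 = 68.1567
Σ(R_m − R̄_m)² = 282.9200  ⇒  Var(R_m) = 282.9200 / 6 = 47.1533
β = Cov / Var(R_m) = 68.1567 / 47.1533 = 1.4454
MRP = 10.01% − 1.55% = 8.46%
E(R) = R_f + β × MRP = 1.55% + 1.4454 × 8.46% = 13.78%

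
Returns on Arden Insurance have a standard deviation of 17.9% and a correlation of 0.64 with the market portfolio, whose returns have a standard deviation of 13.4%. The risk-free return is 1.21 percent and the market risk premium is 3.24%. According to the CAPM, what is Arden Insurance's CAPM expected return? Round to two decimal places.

β = ρ × σ_i / σ_m = 0.64 × 17.9% / 13.4% = 0.8549
E(R) = 1.21% + 0.8549 × 3.24% = 3.98%

3.98%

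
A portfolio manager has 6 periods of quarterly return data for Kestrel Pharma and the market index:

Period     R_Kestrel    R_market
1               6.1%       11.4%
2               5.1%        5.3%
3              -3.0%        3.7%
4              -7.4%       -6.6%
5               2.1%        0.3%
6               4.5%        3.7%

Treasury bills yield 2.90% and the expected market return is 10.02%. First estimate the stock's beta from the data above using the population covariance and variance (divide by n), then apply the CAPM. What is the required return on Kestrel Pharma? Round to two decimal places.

Mean R_i = (6.1 + 5.1 − 3.0 − 7.4 + 2.1 + 4.5) / 6 = 1.2333%
Mean R_m = (11.4 + 5.3 + 3.7 − 6.6 + 0.3 + 3.7) / 6 = 2.9667%
Σ(R_i − R̄_i)(R_m − R̄_m) = 129.6367  ⇒  Cov = 129.6367 / 6 = 21.6061
Σ(R_m − R̄_m)² = 176.2733  ⇒  Var(R_m) = 176.2733 / 6 = 29.3789
β = Cov / Var(R_m) = 21.6061 / 29.3789 = 0.7354
MRP = 10.02% − 2.90% = 7.12%
E(R) = R_f + β × MRP = 2.90% + 0.7354 × 7.12% = 8.14%

8.14%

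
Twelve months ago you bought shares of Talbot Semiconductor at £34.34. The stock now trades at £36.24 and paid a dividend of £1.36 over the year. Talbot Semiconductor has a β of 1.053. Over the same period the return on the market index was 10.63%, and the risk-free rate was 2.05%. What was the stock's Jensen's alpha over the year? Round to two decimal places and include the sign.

-1.59%

Realised HPR = (P1 + D1 − P0) / P0 = (36.24 + 1.36 − 34.34) / 34.34 = 3.26 / 34.34 = 9.4933%
MRP = 10.63% − 2.05% = 8.58%
CAPM required = R_f + β·MRP = 2.05% + 1.053 × 8.58% = 11.08474%
α = realised − required = 9.4933% − 11.08474% = -1.59%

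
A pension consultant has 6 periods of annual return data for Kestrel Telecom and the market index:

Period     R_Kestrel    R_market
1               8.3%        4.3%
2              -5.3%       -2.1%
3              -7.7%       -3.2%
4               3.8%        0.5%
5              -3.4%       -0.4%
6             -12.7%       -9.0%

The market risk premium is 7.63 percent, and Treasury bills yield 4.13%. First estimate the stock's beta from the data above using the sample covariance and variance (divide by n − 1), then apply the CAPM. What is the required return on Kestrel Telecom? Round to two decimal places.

Mean R_i = (8.3 − 5.3 − 7.7 + 3.8 − 3.4 − 12.7) / 6 = -2.8333%
Mean R_m = (4.3 − 2.1 − 3.2 + 0.5 − 0.4 − 9.0) / 6 = -1.6500%
Σ(R_i − R̄_i)(R_m − R̄_m) = 160.9700  ⇒  Cov = 160.9700 / 5 = 32.1940
Σ(R_m − R̄_m)² = 98.2150  ⇒  Var(R_m) = 98.2150 / 5 = 19.6430
β = Cov / Var(R_m) = 32.1940 / 19.6430 = 1.6390
E(R) = R_f + β × MRP = 4.13% + 1.6390 × 7.63% = 16.64%

16.64%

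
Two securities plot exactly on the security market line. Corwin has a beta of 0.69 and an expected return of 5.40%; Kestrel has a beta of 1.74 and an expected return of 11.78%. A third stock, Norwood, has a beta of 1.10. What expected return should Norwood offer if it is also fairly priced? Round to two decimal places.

MRP (SML slope) = (11.78% − 5.40%) / (1.74 − 0.69) = 6.38% / 1.05 = 6.0762%
R_f (intercept) = 5.40% − 0.69 × 6.0762% = 1.2074%
E(R_Norwood) = R_f + β × MRP = 1.2074% + 1.10 × 6.0762% = 7.89%

7.89%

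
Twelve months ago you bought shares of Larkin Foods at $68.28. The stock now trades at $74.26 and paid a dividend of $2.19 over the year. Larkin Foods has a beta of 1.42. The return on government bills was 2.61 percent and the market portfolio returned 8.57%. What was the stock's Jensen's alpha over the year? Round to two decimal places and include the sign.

+0.89%

Realised HPR = (P1 + D1 − P0) / P0 = (74.26 + 2.19 − 68.28) / 68.28 = 8.17 / 68.28 = 11.9654%
MRP = 8.57% − 2.61% = 5.96%
CAPM required = R_f + β·MRP = 2.61% + 1.42 × 5.96% = 11.0732%
α = realised − required = 11.9654% − 11.0732% = +0.89%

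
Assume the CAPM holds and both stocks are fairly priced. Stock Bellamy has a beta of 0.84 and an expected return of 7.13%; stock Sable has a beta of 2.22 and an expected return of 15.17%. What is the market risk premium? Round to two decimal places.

5.83%

Both satisfy E(R) = R_f + β·MRP, so the slope of the SML is
MRP = (15.17% − 7.13%) / (2.22 − 0.84) = 8.04% / 1.38 = 5.8261%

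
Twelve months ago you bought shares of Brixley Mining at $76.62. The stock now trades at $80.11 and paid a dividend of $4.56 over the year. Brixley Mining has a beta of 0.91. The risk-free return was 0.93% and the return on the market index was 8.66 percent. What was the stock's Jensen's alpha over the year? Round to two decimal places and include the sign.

Realised HPR = (P1 + D1 − P0) / P0 = (80.11 + 4.56 − 76.62) / 76.62 = 8.05 / 76.62 = 10.5064%
MRP = 8.66% − 0.93% = 7.73%
CAPM required = R_f + β·MRP = 0.93% + 0.91 × 7.73% = 7.9643%
α = realised − required = 10.5064% − 7.9643% = +2.54%

+2.54%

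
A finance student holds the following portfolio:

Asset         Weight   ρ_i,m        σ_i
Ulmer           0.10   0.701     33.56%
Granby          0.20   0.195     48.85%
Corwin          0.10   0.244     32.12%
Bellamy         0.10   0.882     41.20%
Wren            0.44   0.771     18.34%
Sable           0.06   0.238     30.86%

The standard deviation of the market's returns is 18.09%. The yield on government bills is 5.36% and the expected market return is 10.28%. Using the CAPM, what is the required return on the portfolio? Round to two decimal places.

β_Ulmer = 0.701 × 33.56% / 18.09% = 1.3005
β_Granby = 0.195 × 48.85% / 18.09% = 0.5266
β_Corwin = 0.244 × 32.12% / 18.09% = 0.4332
β_Bellamy = 0.882 × 41.20% / 18.09% = 2.0088
β_Wren = 0.771 × 18.34% / 18.09% = 0.7817
β_Sable = 0.238 × 30.86% / 18.09% = 0.4060
β_P = Σ w_i β_i = 0.10×1.3005 + 0.20×0.5266 + 0.10×0.4332 + 0.10×2.0088 + 0.44×0.7817 + 0.06×0.4060 = 0.8479
MRP = 10.28% − 5.36% = 4.92%
E(R_P) = R_f + β_P × MRP = 5.36% + 0.8479 × 4.92% = 9.53%

9.53%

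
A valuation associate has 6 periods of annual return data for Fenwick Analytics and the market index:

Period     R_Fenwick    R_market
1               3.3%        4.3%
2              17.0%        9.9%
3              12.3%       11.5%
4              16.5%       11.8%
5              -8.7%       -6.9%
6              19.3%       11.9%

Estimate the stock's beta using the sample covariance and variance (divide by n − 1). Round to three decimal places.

Mean R_i = (3.3 + 17.0 + 12.3 + 16.5 − 8.7 + 19.3) / 6 = 9.9500%
Mean R_m = (4.3 + 9.9 + 11.5 + 11.8 − 6.9 + 11.9) / 6 = 7.0833%
Σ(R_i − R̄_i)(R_m − R̄_m) = 385.4650  ⇒  Cov = 385.4650 / 5 = 77.0930
Σ(R_m − R̄_m)² = 276.1683  ⇒  Var(R_m) = 276.1683 / 5 = 55.2337
β = Cov / Var(R_m) = 77.0930 / 55.2337 = 1.3958

1.396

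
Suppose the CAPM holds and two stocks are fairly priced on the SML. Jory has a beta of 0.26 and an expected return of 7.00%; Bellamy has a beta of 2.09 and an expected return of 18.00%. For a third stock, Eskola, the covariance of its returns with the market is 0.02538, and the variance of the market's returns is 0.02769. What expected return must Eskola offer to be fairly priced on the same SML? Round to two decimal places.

10.95%

MRP = (18.00% − 7.00%) / (2.09 − 0.26) = 6.0109%
R_f = 7.00% − 0.26 × 6.0109% = 5.4372%
β_Eskola = Cov / Var(R_m) = 0.02538 / 0.02769 = 0.9166
E(R_Eskola) = R_f + β × MRP = 5.4372% + 0.9166 × 6.0109% = 10.95%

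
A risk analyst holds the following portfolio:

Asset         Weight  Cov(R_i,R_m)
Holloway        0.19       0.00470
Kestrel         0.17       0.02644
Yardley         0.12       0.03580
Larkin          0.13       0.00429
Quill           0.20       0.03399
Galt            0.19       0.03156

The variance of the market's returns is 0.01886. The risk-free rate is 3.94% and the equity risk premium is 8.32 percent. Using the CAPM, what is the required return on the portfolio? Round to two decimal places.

β_Holloway = 0.00470 / 0.01886 = 0.2492
β_Kestrel = 0.02644 / 0.01886 = 1.4019
β_Yardley = 0.03580 / 0.01886 = 1.8982
β_Larkin = 0.00429 / 0.01886 = 0.2275
β_Quill = 0.03399 / 0.01886 = 1.8022
β_Galt = 0.03156 / 0.01886 = 1.6734
β_P = Σ w_i β_i = 0.19×0.2492 + 0.17×1.4019 + 0.12×1.8982 + 0.13×0.2275 + 0.20×1.8022 + 0.19×1.6734 = 1.2214
E(R_P) = R_f + β_P × MRP = 3.94% + 1.2214 × 8.32% = 14.10%

14.10%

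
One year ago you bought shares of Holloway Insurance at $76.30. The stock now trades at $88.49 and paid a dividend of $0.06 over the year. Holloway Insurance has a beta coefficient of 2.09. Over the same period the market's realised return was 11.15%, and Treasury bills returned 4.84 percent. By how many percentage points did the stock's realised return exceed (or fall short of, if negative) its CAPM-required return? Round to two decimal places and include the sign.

-1.97%

Realised HPR = (P1 + D1 − P0) / P0 = (88.49 + 0.06 − 76.30) / 76.30 = 12.25 / 76.30 = 16.0550%
MRP = 11.15% − 4.84% = 6.31%
CAPM required = R_f + β·MRP = 4.84% + 2.09 × 6.31% = 18.0279%
α = realised − required = 16.0550% − 18.0279% = -1.97%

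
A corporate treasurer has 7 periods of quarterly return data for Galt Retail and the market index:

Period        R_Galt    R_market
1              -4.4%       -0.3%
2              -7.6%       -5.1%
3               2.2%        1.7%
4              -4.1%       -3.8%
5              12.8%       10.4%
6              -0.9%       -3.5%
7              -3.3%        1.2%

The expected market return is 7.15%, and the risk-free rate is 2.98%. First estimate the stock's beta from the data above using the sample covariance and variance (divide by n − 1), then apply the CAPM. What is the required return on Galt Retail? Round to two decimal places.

Mean R_i = (-4.4 − 7.6 + 2.2 − 4.1 + 12.8 − 0.9 − 3.3) / 7 = -0.7571%
Mean R_m = (-0.3 − 5.1 + 1.7 − 3.8 + 10.4 − 3.5 + 1.2) / 7 = 0.0857%
Σ(R_i − R̄_i)(R_m − R̄_m) = 192.1643  ⇒  Cov = 192.1643 / 6 = 32.0274
Σ(R_m − R̄_m)² = 165.2286  ⇒  Var(R_m) = 165.2286 / 6 = 27.5381
β = Cov / Var(R_m) = 32.0274 / 27.5381 = 1.1630
MRP = 7.15% − 2.98% = 4.17%
E(R) = R_f + β × MRP = 2.98% + 1.1630 × 4.17% = 7.83%

7.83%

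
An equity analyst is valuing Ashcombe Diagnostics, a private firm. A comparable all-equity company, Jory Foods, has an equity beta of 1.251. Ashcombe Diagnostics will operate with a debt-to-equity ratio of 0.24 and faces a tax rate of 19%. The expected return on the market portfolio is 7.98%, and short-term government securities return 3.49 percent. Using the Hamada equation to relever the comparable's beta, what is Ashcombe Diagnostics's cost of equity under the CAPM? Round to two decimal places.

β_L = β_U × [1 + (1 − t)(D/E)] = 1.251 × [1 + (1 − 0.19) × 0.24]
    = 1.251 × [1 + 0.81 × 0.24] = 1.251 × 1.1944 = 1.4942
MRP = 7.98% − 3.49% = 4.49%
E(R) = R_f + β_L × MRP = 3.49% + 1.4942 × 4.49% = 10.20%

10.20%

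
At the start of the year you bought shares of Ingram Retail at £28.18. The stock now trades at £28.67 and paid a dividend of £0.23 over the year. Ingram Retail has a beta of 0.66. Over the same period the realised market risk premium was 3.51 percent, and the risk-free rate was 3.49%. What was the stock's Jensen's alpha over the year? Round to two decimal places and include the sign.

Realised HPR = (P1 + D1 − P0) / P0 = (28.67 + 0.23 − 28.18) / 28.18 = 0.72 / 28.18 = 2.5550%
CAPM required = R_f + β·MRP = 3.49% + 0.66 × 3.51% = 5.8066%
α = realised − required = 2.5550% − 5.8066% = -3.25%

-3.25%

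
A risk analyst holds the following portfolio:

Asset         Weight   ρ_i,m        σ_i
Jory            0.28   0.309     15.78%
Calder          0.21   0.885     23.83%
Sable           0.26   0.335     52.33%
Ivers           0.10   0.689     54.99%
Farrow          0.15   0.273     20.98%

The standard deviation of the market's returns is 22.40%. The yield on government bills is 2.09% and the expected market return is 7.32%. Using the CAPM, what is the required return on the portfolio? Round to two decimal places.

β_Jory = 0.309 × 15.78% / 22.40% = 0.2177
β_Calder = 0.885 × 23.83% / 22.40% = 0.9415
β_Sable = 0.335 × 52.33% / 22.40% = 0.7826
β_Ivers = 0.689 × 54.99% / 22.40% = 1.6914
β_Farrow = 0.273 × 20.98% / 22.40% = 0.2557
β_P = Σ w_i β_i = 0.28×0.2177 + 0.21×0.9415 + 0.26×0.7826 + 0.10×1.6914 + 0.15×0.2557 = 0.6696
MRP = 7.32% − 2.09% = 5.23%
E(R_P) = R_f + β_P × MRP = 2.09% + 0.6696 × 5.23% = 5.59%

5.59%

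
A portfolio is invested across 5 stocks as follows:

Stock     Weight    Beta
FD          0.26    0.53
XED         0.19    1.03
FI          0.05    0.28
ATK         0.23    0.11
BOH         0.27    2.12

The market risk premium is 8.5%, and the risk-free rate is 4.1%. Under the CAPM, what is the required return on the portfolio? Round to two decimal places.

β_P = Σ w_i β_i = 0.26×0.53 + 0.19×1.03 + 0.05×0.28 + 0.23×0.11 + 0.27×2.12 = 0.9452
E(R_P) = R_f + β_P × MRP = 4.1% + 0.9452 × 8.5% = 12.13%

12.13%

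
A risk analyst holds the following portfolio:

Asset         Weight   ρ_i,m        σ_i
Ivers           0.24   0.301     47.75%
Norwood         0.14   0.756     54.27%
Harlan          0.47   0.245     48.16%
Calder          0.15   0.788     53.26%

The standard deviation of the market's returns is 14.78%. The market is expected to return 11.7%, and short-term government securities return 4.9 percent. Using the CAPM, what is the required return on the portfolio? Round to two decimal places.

14.58%

β_Ivers = 0.301 × 47.75% / 14.78% = 0.9724
β_Norwood = 0.756 × 54.27% / 14.78% = 2.7759
β_Harlan = 0.245 × 48.16% / 14.78% = 0.7983
β_Calder = 0.788 × 53.26% / 14.78% = 2.8396
β_P = Σ w_i β_i = 0.24×0.9724 + 0.14×2.7759 + 0.47×0.7983 + 0.15×2.8396 = 1.4231
MRP = 11.7% − 4.9% = 6.80%
E(R_P) = R_f + β_P × MRP = 4.9% + 1.4231 × 6.8% = 14.58%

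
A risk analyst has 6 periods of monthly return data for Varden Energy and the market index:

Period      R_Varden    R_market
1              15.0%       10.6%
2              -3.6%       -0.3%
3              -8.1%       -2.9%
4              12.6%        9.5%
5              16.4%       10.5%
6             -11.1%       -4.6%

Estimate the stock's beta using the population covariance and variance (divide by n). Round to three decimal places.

1.743

Mean R_i = (15.0 − 3.6 − 8.1 + 12.6 + 16.4 − 11.1) / 6 = 3.5333%
Mean R_m = (10.6 − 0.3 − 2.9 + 9.5 + 10.5 − 4.6) / 6 = 3.8000%
Σ(R_i − R̄_i)(R_m − R̄_m) = 445.9700  ⇒  Cov = 445.9700 / 6 = 74.3283
Σ(R_m − R̄_m)² = 255.8800  ⇒  Var(R_m) = 255.8800 / 6 = 42.6467
β = Cov / Var(R_m) = 74.3283 / 42.6467 = 1.7429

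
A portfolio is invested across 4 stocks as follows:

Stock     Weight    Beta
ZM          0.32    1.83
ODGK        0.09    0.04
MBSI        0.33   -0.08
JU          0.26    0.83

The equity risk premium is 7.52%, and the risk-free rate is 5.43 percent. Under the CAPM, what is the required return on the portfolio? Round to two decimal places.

β_P = Σ w_i β_i = 0.32×1.83 + 0.09×0.04 + 0.33×-0.08 + 0.26×0.83 = 0.7786
E(R_P) = R_f + β_P × MRP = 5.43% + 0.7786 × 7.52% = 11.29%

11.29%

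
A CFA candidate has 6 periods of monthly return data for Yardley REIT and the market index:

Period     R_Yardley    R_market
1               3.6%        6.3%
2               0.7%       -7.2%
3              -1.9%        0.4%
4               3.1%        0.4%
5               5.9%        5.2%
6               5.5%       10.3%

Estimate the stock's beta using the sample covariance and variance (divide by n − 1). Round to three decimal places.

Mean R_i = (3.6 + 0.7 − 1.9 + 3.1 + 5.9 + 5.5) / 6 = 2.8167%
Mean R_m = (6.3 − 7.2 + 0.4 + 0.4 + 5.2 + 10.3) / 6 = 2.5667%
Σ(R_i − R̄_i)(R_m − R̄_m) = 62.0733  ⇒  Cov = 62.0733 / 5 = 12.4147
Σ(R_m − R̄_m)² = 185.4533  ⇒  Var(R_m) = 185.4533 / 5 = 37.0907
β = Cov / Var(R_m) = 12.4147 / 37.0907 = 0.3347

0.335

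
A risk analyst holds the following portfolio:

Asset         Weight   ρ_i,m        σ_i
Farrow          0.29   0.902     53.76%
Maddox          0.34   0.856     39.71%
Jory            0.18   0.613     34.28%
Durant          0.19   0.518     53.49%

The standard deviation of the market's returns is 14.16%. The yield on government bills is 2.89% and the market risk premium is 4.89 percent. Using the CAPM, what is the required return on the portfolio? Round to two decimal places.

β_Farrow = 0.902 × 53.76% / 14.16% = 3.4245
β_Maddox = 0.856 × 39.71% / 14.16% = 2.4005
β_Jory = 0.613 × 34.28% / 14.16% = 1.4840
β_Durant = 0.518 × 53.49% / 14.16% = 1.9568
β_P = Σ w_i β_i = 0.29×3.4245 + 0.34×2.4005 + 0.18×1.4840 + 0.19×1.9568 = 2.4482
E(R_P) = R_f + β_P × MRP = 2.89% + 2.4482 × 4.89% = 14.86%

14.86%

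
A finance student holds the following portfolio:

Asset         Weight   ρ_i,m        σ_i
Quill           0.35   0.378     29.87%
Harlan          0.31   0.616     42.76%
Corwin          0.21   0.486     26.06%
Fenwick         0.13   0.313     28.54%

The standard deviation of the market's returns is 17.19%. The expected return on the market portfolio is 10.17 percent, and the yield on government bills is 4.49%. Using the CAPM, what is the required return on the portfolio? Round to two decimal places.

β_Quill = 0.378 × 29.87% / 17.19% = 0.6568
β_Harlan = 0.616 × 42.76% / 17.19% = 1.5323
β_Corwin = 0.486 × 26.06% / 17.19% = 0.7368
β_Fenwick = 0.313 × 28.54% / 17.19% = 0.5197
β_P = Σ w_i β_i = 0.35×0.6568 + 0.31×1.5323 + 0.21×0.7368 + 0.13×0.5197 = 0.9272
MRP = 10.17% − 4.49% = 5.68%
E(R_P) = R_f + β_P × MRP = 4.49% + 0.9272 × 5.68% = 9.76%

9.76%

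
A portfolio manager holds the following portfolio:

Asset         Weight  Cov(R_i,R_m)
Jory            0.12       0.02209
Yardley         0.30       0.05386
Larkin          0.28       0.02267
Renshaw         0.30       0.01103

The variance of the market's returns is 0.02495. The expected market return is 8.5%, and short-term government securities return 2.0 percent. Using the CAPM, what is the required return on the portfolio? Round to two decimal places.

β_Jory = 0.02209 / 0.02495 = 0.8854
β_Yardley = 0.05386 / 0.02495 = 2.1587
β_Larkin = 0.02267 / 0.02495 = 0.9086
β_Renshaw = 0.01103 / 0.02495 = 0.4421
β_P = Σ w_i β_i = 0.12×0.8854 + 0.30×2.1587 + 0.28×0.9086 + 0.30×0.4421 = 1.1409
MRP = 8.5% − 2.0% = 6.50%
E(R_P) = R_f + β_P × MRP = 2.0% + 1.1409 × 6.5% = 9.42%

9.42%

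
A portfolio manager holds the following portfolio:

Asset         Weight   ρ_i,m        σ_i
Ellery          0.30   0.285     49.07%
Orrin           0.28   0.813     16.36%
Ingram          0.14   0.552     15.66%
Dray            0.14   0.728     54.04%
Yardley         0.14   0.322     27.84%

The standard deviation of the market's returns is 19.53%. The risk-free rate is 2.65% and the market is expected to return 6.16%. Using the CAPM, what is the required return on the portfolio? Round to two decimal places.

β_Ellery = 0.285 × 49.07% / 19.53% = 0.7161
β_Orrin = 0.813 × 16.36% / 19.53% = 0.6810
β_Ingram = 0.552 × 15.66% / 19.53% = 0.4426
β_Dray = 0.728 × 54.04% / 19.53% = 2.0144
β_Yardley = 0.322 × 27.84% / 19.53% = 0.4590
β_P = Σ w_i β_i = 0.30×0.7161 + 0.28×0.6810 + 0.14×0.4426 + 0.14×2.0144 + 0.14×0.4590 = 0.8138
MRP = 6.16% − 2.65% = 3.51%
E(R_P) = R_f + β_P × MRP = 2.65% + 0.8138 × 3.51% = 5.51%

5.51%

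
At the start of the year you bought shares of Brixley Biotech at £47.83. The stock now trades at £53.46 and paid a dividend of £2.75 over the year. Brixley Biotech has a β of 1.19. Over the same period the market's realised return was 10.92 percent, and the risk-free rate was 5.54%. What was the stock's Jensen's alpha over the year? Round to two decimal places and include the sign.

Realised HPR = (P1 + D1 − P0) / P0 = (53.46 + 2.75 − 47.83) / 47.83 = 8.38 / 47.83 = 17.5204%
MRP = 10.92% − 5.54% = 5.38%
CAPM required = R_f + β·MRP = 5.54% + 1.19 × 5.38% = 11.9422%
α = realised − required = 17.5204% − 11.9422% = +5.58%

+5.58%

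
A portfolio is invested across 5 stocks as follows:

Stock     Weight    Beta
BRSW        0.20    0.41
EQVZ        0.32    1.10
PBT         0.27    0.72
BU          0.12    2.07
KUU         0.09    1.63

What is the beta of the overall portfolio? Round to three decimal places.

β_P = Σ w_i β_i = 0.20×0.41 + 0.32×1.10 + 0.27×0.72 + 0.12×2.07 + 0.09×1.63 = 1.0235

1.024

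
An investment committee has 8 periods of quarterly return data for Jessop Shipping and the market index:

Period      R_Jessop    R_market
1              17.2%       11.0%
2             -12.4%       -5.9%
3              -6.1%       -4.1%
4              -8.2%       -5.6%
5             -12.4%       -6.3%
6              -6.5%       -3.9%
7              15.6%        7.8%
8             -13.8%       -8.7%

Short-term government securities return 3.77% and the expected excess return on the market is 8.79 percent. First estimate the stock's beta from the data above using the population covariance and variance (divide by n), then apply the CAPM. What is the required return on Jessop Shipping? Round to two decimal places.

18.87%

Mean R_i = (17.2 − 12.4 − 6.1 − 8.2 − 12.4 − 6.5 + 15.6 − 13.8) / 8 = -3.3250%
Mean R_m = (11.0 − 5.9 − 4.1 − 5.6 − 6.3 − 3.9 + 7.8 − 8.7) / 8 = -1.9625%
Σ(R_i − R̄_i)(R_m − R̄_m) = 626.2975  ⇒  Cov = 626.2975 / 8 = 78.2872
Σ(R_m − R̄_m)² = 364.5988  ⇒  Var(R_m) = 364.5988 / 8 = 45.5749
β = Cov / Var(R_m) = 78.2872 / 45.5749 = 1.7178
E(R) = R_f + β × MRP = 3.77% + 1.7178 × 8.79% = 18.87%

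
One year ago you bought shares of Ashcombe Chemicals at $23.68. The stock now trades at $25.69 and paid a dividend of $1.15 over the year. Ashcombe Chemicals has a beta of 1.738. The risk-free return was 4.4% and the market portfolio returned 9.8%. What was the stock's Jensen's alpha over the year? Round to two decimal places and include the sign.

Realised HPR = (P1 + D1 − P0) / P0 = (25.69 + 1.15 − 23.68) / 23.68 = 3.16 / 23.68 = 13.3446%
MRP = 9.8% − 4.4% = 5.40%
CAPM required = R_f + β·MRP = 4.4% + 1.738 × 5.4% = 13.7852%
α = realised − required = 13.3446% − 13.7852% = -0.44%

-0.44%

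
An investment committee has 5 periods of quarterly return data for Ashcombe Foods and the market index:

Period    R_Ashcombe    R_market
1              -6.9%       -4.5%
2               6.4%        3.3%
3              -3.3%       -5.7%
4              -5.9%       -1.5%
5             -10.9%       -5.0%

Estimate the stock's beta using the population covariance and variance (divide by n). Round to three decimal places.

Mean R_i = (-6.9 + 6.4 − 3.3 − 5.9 − 10.9) / 5 = -4.1200%
Mean R_m = (-4.5 + 3.3 − 5.7 − 1.5 − 5.0) / 5 = -2.6800%
Σ(R_i − R̄_i)(R_m − R̄_m) = 79.1220  ⇒  Cov = 79.1220 / 5 = 15.8244
Σ(R_m − R̄_m)² = 54.9680  ⇒  Var(R_m) = 54.9680 / 5 = 10.9936
β = Cov / Var(R_m) = 15.8244 / 10.9936 = 1.4394

1.439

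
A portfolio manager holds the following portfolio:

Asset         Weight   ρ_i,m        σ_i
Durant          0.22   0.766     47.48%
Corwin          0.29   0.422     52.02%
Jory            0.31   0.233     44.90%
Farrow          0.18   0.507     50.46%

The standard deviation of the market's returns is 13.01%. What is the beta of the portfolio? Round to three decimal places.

1.708

β_Durant = 0.766 × 47.48% / 13.01% = 2.7955
β_Corwin = 0.422 × 52.02% / 13.01% = 1.6874
β_Jory = 0.233 × 44.90% / 13.01% = 0.8041
β_Farrow = 0.507 × 50.46% / 13.01% = 1.9664
β_P = Σ w_i β_i = 0.22×2.7955 + 0.29×1.6874 + 0.31×0.8041 + 0.18×1.9664 = 1.7076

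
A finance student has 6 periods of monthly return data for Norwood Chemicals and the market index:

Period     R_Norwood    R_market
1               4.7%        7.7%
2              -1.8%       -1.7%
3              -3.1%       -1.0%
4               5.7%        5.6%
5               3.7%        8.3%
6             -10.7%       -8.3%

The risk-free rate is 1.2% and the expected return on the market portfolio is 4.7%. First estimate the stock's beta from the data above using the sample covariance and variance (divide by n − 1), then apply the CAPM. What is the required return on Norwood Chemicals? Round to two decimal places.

4.42%

Mean R_i = (4.7 − 1.8 − 3.1 + 5.7 + 3.7 − 10.7) / 6 = -0.2500%
Mean R_m = (7.7 − 1.7 − 1.0 + 5.6 + 8.3 − 8.3) / 6 = 1.7667%
Σ(R_i − R̄_i)(R_m − R̄_m) = 196.4400  ⇒  Cov = 196.4400 / 5 = 39.2880
Σ(R_m − R̄_m)² = 213.5933  ⇒  Var(R_m) = 213.5933 / 5 = 42.7187
β = Cov / Var(R_m) = 39.2880 / 42.7187 = 0.9197
MRP = 4.7% − 1.2% = 3.50%
E(R) = R_f + β × MRP = 1.2% + 0.9197 × 3.5% = 4.42%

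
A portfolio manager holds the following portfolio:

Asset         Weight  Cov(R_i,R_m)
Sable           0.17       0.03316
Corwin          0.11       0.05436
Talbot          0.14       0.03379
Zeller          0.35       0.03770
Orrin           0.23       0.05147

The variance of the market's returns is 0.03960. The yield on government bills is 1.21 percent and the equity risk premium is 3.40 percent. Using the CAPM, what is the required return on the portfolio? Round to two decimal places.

β_Sable = 0.03316 / 0.03960 = 0.8374
β_Corwin = 0.05436 / 0.03960 = 1.3727
β_Talbot = 0.03379 / 0.03960 = 0.8533
β_Zeller = 0.03770 / 0.03960 = 0.9520
β_Orrin = 0.05147 / 0.03960 = 1.2997
β_P = Σ w_i β_i = 0.17×0.8374 + 0.11×1.3727 + 0.14×0.8533 + 0.35×0.9520 + 0.23×1.2997 = 1.0449
E(R_P) = R_f + β_P × MRP = 1.21% + 1.0449 × 3.40% = 4.76%

4.76%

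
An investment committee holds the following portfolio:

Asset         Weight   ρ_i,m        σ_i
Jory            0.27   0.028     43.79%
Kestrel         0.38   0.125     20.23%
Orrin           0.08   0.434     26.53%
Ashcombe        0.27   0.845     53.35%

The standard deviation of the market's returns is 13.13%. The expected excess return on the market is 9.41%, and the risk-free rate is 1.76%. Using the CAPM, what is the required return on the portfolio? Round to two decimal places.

β_Jory = 0.028 × 43.79% / 13.13% = 0.0934
β_Kestrel = 0.125 × 20.23% / 13.13% = 0.1926
β_Orrin = 0.434 × 26.53% / 13.13% = 0.8769
β_Ashcombe = 0.845 × 53.35% / 13.13% = 3.4334
β_P = Σ w_i β_i = 0.27×0.0934 + 0.38×0.1926 + 0.08×0.8769 + 0.27×3.4334 = 1.0956
E(R_P) = R_f + β_P × MRP = 1.76% + 1.0956 × 9.41% = 12.07%

12.07%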